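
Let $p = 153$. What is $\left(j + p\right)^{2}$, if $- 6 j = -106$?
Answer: $\frac{262144}{9} \approx 29127.0$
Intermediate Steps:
$j = \frac{53}{3}$ ($j = \left(- \frac{1}{6}\right) \left(-106\right) = \frac{53}{3} \approx 17.667$)
$\left(j + p\right)^{2} = \left(\frac{53}{3} + 153\right)^{2} = \left(\frac{512}{3}\right)^{2} = \frac{262144}{9}$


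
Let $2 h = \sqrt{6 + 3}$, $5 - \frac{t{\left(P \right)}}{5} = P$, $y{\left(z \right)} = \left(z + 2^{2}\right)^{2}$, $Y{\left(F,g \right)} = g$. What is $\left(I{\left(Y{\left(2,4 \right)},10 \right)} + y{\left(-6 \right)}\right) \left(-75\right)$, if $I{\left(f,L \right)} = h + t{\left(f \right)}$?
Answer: $- \frac{1575}{2} \approx -787.5$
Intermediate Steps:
$y{\left(z \right)} = \left(4 + z\right)^{2}$ ($y{\left(z \right)} = \left(z + 4\right)^{2} = \left(4 + z\right)^{2}$)
$t{\left(P \right)} = 25 - 5 P$
$h = \frac{3}{2}$ ($h = \frac{\sqrt{6 + 3}}{2} = \frac{\sqrt{9}}{2} = \frac{1}{2} \cdot 3 = \frac{3}{2} \approx 1.5$)
$I{\left(f,L \right)} = \frac{53}{2} - 5 f$ ($I{\left(f,L \right)} = \frac{3}{2} - \left(-25 + 5 f\right) = \frac{53}{2} - 5 f$)
$\left(I{\left(Y{\left(2,4 \right)},10 \right)} + y{\left(-6 \right)}\right) \left(-75\right) = \left(\left(\frac{53}{2} - 20\right) + \left(4 - 6\right)^{2}\right) \left(-75\right) = \left(\left(\frac{53}{2} - 20\right) + \left(-2\right)^{2}\right) \left(-75\right) = \left(\frac{13}{2} + 4\right) \left(-75\right) = \frac{21}{2} \left(-75\right) = - \frac{1575}{2}$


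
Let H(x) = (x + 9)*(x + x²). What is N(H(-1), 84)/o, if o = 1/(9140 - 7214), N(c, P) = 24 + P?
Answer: 208008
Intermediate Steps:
H(x) = (9 + x)*(x + x²)
o = 1/1926 ≈ 0.00051921
N(H(-1), 84)/o = (24 + 84)/(1/1926) = 108*1926 = 208008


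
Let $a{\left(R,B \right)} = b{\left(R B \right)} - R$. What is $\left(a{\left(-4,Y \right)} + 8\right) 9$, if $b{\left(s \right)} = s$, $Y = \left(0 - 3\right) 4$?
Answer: $540$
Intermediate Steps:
$Y = -12$ ($Y = \left(-3\right) 4 = -12$)
$a{\left(R,B \right)} = - R + B R$ ($a{\left(R,B \right)} = R B - R = B R - R = - R + B R$)
$\left(a{\left(-4,Y \right)} + 8\right) 9 = \left(- 4 \left(-1 - 12\right) + 8\right) 9 = \left(\left(-4\right) \left(-13\right) + 8\right) 9 = \left(52 + 8\right) 9 = 60 \cdot 9 = 540$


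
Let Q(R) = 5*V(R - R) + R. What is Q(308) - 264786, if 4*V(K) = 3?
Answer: -1057897/4 ≈ -2.6447e+5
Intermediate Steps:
V(K) = 3/4 (V(K) = (1/4)*3 = 3/4)
Q(R) = 15/4 + R (Q(R) = 5*(3/4) + R = 15/4 + R)
Q(308) - 264786 = (15/4 + 308) - 264786 = 1247/4 - 264786 = -1057897/4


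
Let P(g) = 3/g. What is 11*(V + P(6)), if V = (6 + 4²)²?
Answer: 10659/2 ≈ 5329.5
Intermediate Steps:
V = 484 (V = (6 + 16)² = 22² = 484)
11*(V + P(6)) = 11*(484 + 3/6) = 11*(484 + 3*(⅙)) = 11*(484 + ½) = 11*(969/2) = 10659/2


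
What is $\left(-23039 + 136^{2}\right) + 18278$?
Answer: $13735$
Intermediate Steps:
$\left(-23039 + 136^{2}\right) + 18278 = \left(-23039 + 18496\right) + 18278 = -4543 + 18278 = 13735$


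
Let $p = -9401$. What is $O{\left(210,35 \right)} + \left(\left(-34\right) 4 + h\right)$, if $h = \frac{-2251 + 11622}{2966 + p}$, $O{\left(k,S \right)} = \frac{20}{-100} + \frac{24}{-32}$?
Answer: $- \frac{3562577}{25740} \approx -138.41$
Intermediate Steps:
$O{\left(k,S \right)} = - \frac{19}{20}$ ($O{\left(k,S \right)} = 20 \left(- \frac{1}{100}\right) + 24 \left(- \frac{1}{32}\right) = - \frac{1}{5} - \frac{3}{4} = - \frac{19}{20}$)
$h = - \frac{9371}{6435}$ ($h = \frac{-2251 + 11622}{2966 - 9401} = \frac{9371}{-6435} = 9371 \left(- \frac{1}{6435}\right) = - \frac{9371}{6435} \approx -1.4563$)
$O{\left(210,35 \right)} + \left(\left(-34\right) 4 + h\right) = - \frac{19}{20} - \frac{884531}{6435} = - \frac{3562577}{25740}$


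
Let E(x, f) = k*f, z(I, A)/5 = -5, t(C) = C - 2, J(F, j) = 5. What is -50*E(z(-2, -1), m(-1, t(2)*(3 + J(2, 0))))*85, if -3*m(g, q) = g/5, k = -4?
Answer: 3400/3 ≈ 1133.3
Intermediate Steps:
t(C) = -2 + C
m(g, q) = -g/15 (m(g, q) = -g/(3*5) = -g/15)
z(I, A) = -25 (z(I, A) = 5*(-5) = -25)
E(x, f) = -4*f
-50*E(z(-2, -1), m(-1, t(2)*(3 + J(2, 0))))*85 = -(-200)*(-1/15*(-1))*85 = -(-200)/15*85 = -50*(-4/15)*85 = (40/3)*85 = 3400/3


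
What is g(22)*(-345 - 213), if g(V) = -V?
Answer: 12276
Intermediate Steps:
g(22)*(-345 - 213) = (-1*22)*(-345 - 213) = -22*(-558) = 12276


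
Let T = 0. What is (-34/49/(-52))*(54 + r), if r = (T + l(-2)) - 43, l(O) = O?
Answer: 153/1274 ≈ 0.12009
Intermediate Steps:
r = -45 (r = (0 - 2) - 43 = -2 - 43 = -45)
(-34/49/(-52))*(54 + r) = (-34/49/(-52))*(54 - 45) = (-34*1/49*(-1/52))*9 = -34/49*(-1/52)*9 = (17/1274)*9 = 153/1274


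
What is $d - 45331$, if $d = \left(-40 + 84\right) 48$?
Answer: $-43219$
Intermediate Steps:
$d = 2112$ ($d = 44 \cdot 48 = 2112$)
$d - 45331 = 2112 - 45331 = -43219$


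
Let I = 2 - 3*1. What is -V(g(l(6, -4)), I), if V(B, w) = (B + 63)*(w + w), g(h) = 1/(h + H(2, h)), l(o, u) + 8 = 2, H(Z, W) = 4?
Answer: 125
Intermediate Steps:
l(o, u) = -6 (l(o, u) = -8 + 2 = -6)
g(h) = 1/(4 + h) (g(h) = 1/(h + 4) = 1/(4 + h))
I = -1 (I = 2 - 3 = -1)
V(B, w) = 2*w*(63 + B) (V(B, w) = (63 + B)*(2*w) = 2*w*(63 + B))
-V(g(l(6, -4)), I) = -2*(-1)*(63 + 1/(4 - 6)) = -2*(-1)*(63 + 1/(-2)) = -2*(-1)*(63 - 1/2) = -2*(-1)*125/2 = -1*(-125) = 125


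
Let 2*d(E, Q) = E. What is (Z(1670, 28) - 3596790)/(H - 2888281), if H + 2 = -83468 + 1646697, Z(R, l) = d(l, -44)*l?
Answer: 1798199/662527 ≈ 2.7142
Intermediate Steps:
d(E, Q) = E/2
Z(R, l) = l²/2 (Z(R, l) = (l/2)*l = l²/2)
H = 1563227 (H = -2 + (-83468 + 1646697) = -2 + 1563229 = 1563227)
(Z(1670, 28) - 3596790)/(H - 2888281) = ((½)*28² - 3596790)/(1563227 - 2888281) = ((½)*784 - 3596790)/(-1325054) = (392 - 3596790)*(-1/1325054) = -3596398*(-1/1325054) = 1798199/662527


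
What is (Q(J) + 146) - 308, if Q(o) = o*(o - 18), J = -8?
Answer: 46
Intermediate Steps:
Q(o) = o*(-18 + o)
(Q(J) + 146) - 308 = (-8*(-18 - 8) + 146) - 308 = (-8*(-26) + 146) - 308 = (208 + 146) - 308 = 354 - 308 = 46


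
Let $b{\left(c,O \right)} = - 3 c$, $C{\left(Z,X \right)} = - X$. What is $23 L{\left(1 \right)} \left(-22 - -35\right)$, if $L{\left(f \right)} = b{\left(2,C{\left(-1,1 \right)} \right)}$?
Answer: $-1794$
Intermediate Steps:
$L{\left(f \right)} = -6$ ($L{\left(f \right)} = \left(-3\right) 2 = -6$)
$23 L{\left(1 \right)} \left(-22 - -35\right) = 23 \left(-6\right) \left(-22 - -35\right) = - 138 \left(-22 + 35\right) = \left(-138\right) 13 = -1794$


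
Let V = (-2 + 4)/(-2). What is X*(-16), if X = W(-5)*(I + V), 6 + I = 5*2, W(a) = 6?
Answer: -288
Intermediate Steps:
I = 4 (I = -6 + 5*2 = -6 + 10 = 4)
V = -1 (V = -½*2 = -1)
X = 18 (X = 6*(4 - 1) = 6*3 = 18)
X*(-16) = 18*(-16) = -288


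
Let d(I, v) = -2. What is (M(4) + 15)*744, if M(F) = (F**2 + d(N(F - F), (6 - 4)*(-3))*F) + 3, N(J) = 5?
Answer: 19344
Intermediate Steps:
M(F) = 3 + F**2 - 2*F (M(F) = (F**2 - 2*F) + 3 = 3 + F**2 - 2*F)
(M(4) + 15)*744 = ((3 + 4**2 - 2*4) + 15)*744 = ((3 + 16 - 8) + 15)*744 = (11 + 15)*744 = 26*744 = 19344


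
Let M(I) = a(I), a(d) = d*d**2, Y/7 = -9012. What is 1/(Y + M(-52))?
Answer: -1/203692 ≈ -4.9094e-6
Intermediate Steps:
Y = -63084 (Y = 7*(-9012) = -63084)
a(d) = d**3
M(I) = I**3
1/(Y + M(-52)) = 1/(-63084 + (-52)**3) = 1/(-63084 - 140608) = 1/(-203692) = -1/203692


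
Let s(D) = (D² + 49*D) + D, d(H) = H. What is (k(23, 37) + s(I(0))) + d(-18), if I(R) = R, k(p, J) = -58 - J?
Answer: -113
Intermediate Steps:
s(D) = D² + 50*D
(k(23, 37) + s(I(0))) + d(-18) = ((-58 - 1*37) + 0*(50 + 0)) - 18 = ((-58 - 37) + 0*50) - 18 = (-95 + 0) - 18 = -95 - 18 = -113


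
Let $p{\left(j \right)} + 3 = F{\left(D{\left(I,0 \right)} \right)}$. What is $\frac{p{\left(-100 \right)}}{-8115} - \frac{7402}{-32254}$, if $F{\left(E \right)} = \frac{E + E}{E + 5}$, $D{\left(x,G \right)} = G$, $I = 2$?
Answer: $\frac{10027332}{43623535} \approx 0.22986$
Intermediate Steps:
$F{\left(E \right)} = \frac{2 E}{5 + E}$
$p{\left(j \right)} = -3$ ($p{\left(j \right)} = -3 + 2 \cdot 0 \frac{1}{5 + 0} = -3 + 2 \cdot 0 \cdot \frac{1}{5} = -3 + 0 = -3$)
$\frac{p{\left(-100 \right)}}{-8115} - \frac{7402}{-32254} = - \frac{3}{-8115} - \frac{7402}{-32254} = \left(-3\right) \left(- \frac{1}{8115}\right) - - \frac{3701}{16127} = \frac{1}{2705} + \frac{3701}{16127} = \frac{10027332}{43623535}$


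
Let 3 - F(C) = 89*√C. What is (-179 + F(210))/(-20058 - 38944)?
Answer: 88/29501 + 89*√210/59002 ≈ 0.024842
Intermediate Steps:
F(C) = 3 - 89*√C
(-179 + F(210))/(-20058 - 38944) = (-179 + (3 - 89*√210))/(-20058 - 38944) = (-176 - 89*√210)/(-59002) = (-176 - 89*√210)*(-1/59002) = 88/29501 + 89*√210/59002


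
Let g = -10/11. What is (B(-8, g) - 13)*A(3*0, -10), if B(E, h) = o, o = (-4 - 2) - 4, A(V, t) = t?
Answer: 230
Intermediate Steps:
g = -10/11 (g = -10*1/11 = -10/11 ≈ -0.90909)
o = -10 (o = -6 - 4 = -10)
B(E, h) = -10
(B(-8, g) - 13)*A(3*0, -10) = (-10 - 13)*(-10) = -23*(-10) = 230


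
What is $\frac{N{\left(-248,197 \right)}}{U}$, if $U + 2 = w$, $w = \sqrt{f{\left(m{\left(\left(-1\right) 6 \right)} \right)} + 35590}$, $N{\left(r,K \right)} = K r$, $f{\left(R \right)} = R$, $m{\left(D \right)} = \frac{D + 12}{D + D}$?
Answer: $- \frac{195424}{71171} - \frac{48856 \sqrt{142358}}{71171} \approx -261.75$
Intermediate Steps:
$m{\left(D \right)} = \frac{12 + D}{2 D}$
$w = \frac{\sqrt{142358}}{2}$ ($w = \sqrt{\frac{12 - 6}{2 \left(\left(-1\right) 6\right)} + 35590} = \sqrt{\frac{12 - 6}{2 \left(-6\right)} + 35590} = \sqrt{\frac{1}{2} \left(- \frac{1}{6}\right) 6 + 35590} = \sqrt{- \frac{1}{2} + 35590} = \sqrt{\frac{71179}{2}} = \frac{\sqrt{142358}}{2} \approx 188.65$)
$U = -2 + \frac{\sqrt{142358}}{2} \approx 186.65$
$\frac{N{\left(-248,197 \right)}}{U} = \frac{197 \left(-248\right)}{-2 + \frac{\sqrt{142358}}{2}} = - \frac{48856}{-2 + \frac{\sqrt{142358}}{2}}$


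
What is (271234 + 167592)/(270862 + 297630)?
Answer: 219413/284246 ≈ 0.77191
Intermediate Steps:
(271234 + 167592)/(270862 + 297630) = 438826/568492 = 438826*(1/568492) = 219413/284246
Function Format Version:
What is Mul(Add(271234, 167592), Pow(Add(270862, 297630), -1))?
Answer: Rational(219413, 284246) ≈ 0.77191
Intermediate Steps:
Mul(Add(271234, 167592), Pow(Add(270862, 297630), -1)) = Mul(438826, Pow(568492, -1)) = Mul(438826, Rational(1, 568492)) = Rational(219413, 284246)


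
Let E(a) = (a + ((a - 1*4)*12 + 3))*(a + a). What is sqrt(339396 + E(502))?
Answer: 4*sqrt(427895) ≈ 2616.5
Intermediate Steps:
E(a) = 2*a*(-45 + 13*a) (E(a) = (a + ((a - 4)*12 + 3))*(2*a) = (a + ((-4 + a)*12 + 3))*(2*a) = (a + ((-48 + 12*a) + 3))*(2*a) = (a + (-45 + 12*a))*(2*a) = (-45 + 13*a)*(2*a) = 2*a*(-45 + 13*a))
sqrt(339396 + E(502)) = sqrt(339396 + 2*502*(-45 + 13*502)) = sqrt(339396 + 2*502*(-45 + 6526)) = sqrt(339396 + 2*502*6481) = sqrt(339396 + 6506924) = sqrt(6846320) = 4*sqrt(427895)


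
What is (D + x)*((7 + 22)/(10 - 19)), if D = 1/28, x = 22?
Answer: -17893/252 ≈ -71.004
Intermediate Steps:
D = 1/28 ≈ 0.035714
(D + x)*((7 + 22)/(10 - 19)) = (1/28 + 22)*((7 + 22)/(10 - 19)) = 617*(29/(-9))/28 = 617*(29*(-1/9))/28 = (617/28)*(-29/9) = -17893/252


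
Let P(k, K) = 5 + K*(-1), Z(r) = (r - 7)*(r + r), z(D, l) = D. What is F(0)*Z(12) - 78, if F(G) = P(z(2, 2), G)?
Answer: 522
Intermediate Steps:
Z(r) = 2*r*(-7 + r) (Z(r) = (-7 + r)*(2*r) = 2*r*(-7 + r))
P(k, K) = 5 - K
F(G) = 5 - G
F(0)*Z(12) - 78 = (5 - 1*0)*(2*12*(-7 + 12)) - 78 = (5 + 0)*(2*12*5) - 78 = 5*120 - 78 = 600 - 78 = 522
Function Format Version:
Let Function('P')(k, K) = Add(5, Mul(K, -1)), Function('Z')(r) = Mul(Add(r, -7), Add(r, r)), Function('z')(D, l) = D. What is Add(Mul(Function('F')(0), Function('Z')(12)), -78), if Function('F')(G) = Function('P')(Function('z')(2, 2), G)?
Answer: 522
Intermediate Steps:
Function('Z')(r) = Mul(2, r, Add(-7, r)) (Function('Z')(r) = Mul(Add(-7, r), Mul(2, r)) = Mul(2, r, Add(-7, r)))
Function('P')(k, K) = Add(5, Mul(-1, K))
Function('F')(G) = Add(5, Mul(-1, G))
Add(Mul(Function('F')(0), Function('Z')(12)), -78) = Add(Mul(Add(5, Mul(-1, 0)), Mul(2, 12, Add(-7, 12))), -78) = Add(Mul(Add(5, 0), Mul(2, 12, 5)), -78) = Add(Mul(5, 120), -78) = Add(600, -78) = 522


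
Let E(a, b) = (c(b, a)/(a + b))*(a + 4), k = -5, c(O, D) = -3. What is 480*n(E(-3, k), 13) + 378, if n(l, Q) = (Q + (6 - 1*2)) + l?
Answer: 8718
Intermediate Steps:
E(a, b) = -3*(4 + a)/(a + b) (E(a, b) = (-3/(a + b))*(a + 4) = (-3/(a + b))*(4 + a) = -3*(4 + a)/(a + b))
n(l, Q) = 4 + Q + l (n(l, Q) = (Q + (6 - 2)) + l = (Q + 4) + l = (4 + Q) + l = 4 + Q + l)
480*n(E(-3, k), 13) + 378 = 480*(4 + 13 + 3*(-4 - 1*(-3))/(-3 - 5)) + 378 = 480*(4 + 13 + 3*(-4 + 3)/(-8)) + 378 = 480*(4 + 13 + 3*(-⅛)*(-1)) + 378 = 480*(4 + 13 + 3/8) + 378 = 480*(139/8) + 378 = 8340 + 378 = 8718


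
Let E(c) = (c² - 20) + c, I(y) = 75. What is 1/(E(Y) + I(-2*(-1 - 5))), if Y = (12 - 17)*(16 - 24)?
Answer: 1/1695 ≈ 0.00058997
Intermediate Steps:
Y = 40 (Y = -5*(-8) = 40)
E(c) = -20 + c + c² (E(c) = (-20 + c²) + c = -20 + c + c²)
1/(E(Y) + I(-2*(-1 - 5))) = 1/((-20 + 40 + 40²) + 75) = 1/((-20 + 40 + 1600) + 75) = 1/(1620 + 75) = 1/1695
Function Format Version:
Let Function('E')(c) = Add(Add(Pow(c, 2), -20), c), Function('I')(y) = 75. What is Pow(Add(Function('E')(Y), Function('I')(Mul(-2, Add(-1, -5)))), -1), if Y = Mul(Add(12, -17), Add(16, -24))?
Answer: Rational(1, 1695) ≈ 0.00058997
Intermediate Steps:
Y = 40 (Y = Mul(-5, -8) = 40)
Function('E')(c) = Add(-20, c, Pow(c, 2)) (Function('E')(c) = Add(Add(-20, Pow(c, 2)), c) = Add(-20, c, Pow(c, 2)))
Pow(Add(Function('E')(Y), Function('I')(Mul(-2, Add(-1, -5)))), -1) = Pow(Add(Add(-20, 40, Pow(40, 2)), 75), -1) = Pow(Add(Add(-20, 40, 1600), 75), -1) = Pow(Add(1620, 75), -1) = Pow(1695, -1) = Rational(1, 1695)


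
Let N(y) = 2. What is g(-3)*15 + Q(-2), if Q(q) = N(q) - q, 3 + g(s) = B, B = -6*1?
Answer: -131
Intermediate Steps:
B = -6
g(s) = -9 (g(s) = -3 - 6 = -9)
Q(q) = 2 - q
g(-3)*15 + Q(-2) = -9*15 + (2 - 1*(-2)) = -135 + (2 + 2) = -135 + 4 = -131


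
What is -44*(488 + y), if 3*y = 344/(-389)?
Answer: -25042688/1167 ≈ -21459.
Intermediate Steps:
y = -344/1167 (y = (344/(-389))/3 = (344*(-1/389))/3 = (⅓)*(-344/389) = -344/1167 ≈ -0.29477)
-44*(488 + y) = -44*(488 - 344/1167) = -44*569152/1167 = -25042688/1167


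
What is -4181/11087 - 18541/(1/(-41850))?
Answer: 8602856199769/11087 ≈ 7.7594e+8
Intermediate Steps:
-4181/11087 - 18541/(1/(-41850)) = -4181*1/11087 - 18541/(-1/41850) = -4181/11087 - 18541*(-41850) = -4181/11087 + 775940850 = 8602856199769/11087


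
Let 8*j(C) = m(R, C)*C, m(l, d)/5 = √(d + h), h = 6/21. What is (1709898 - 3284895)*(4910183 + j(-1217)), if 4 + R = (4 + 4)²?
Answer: -7733523494451 + 9583856745*I*√59619/56 ≈ -7.7335e+12 + 4.1787e+10*I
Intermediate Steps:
h = 2/7 (h = 6*(1/21) = 2/7 ≈ 0.28571)
R = 60 (R = -4 + (4 + 4)² = -4 + 8² = -4 + 64 = 60)
m(l, d) = 5*√(2/7 + d) (m(l, d) = 5*√(d + 2/7) = 5*√(2/7 + d))
j(C) = 5*C*√(14 + 49*C)/56 (j(C) = ((5*√(14 + 49*C)/7)*C)/8 = (5*C*√(14 + 49*C)/7)/8 = 5*C*√(14 + 49*C)/56)
(1709898 - 3284895)*(4910183 + j(-1217)) = (1709898 - 3284895)*(4910183 + (5/56)*(-1217)*√(14 + 49*(-1217))) = -1574997*(4910183 + (5/56)*(-1217)*√(14 - 59633)) = -1574997*(4910183 + (5/56)*(-1217)*√(-59619)) = -1574997*(4910183 + (5/56)*(-1217)*(I*√59619)) = -1574997*(4910183 - 6085*I*√59619/56) = -7733523494451 + 9583856745*I*√59619/56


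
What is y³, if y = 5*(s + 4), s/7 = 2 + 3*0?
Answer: 729000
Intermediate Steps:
s = 14 (s = 7*(2 + 3*0) = 7*(2 + 0) = 7*2 = 14)
y = 90 (y = 5*(14 + 4) = 5*18 = 90)
y³ = 90³ = 729000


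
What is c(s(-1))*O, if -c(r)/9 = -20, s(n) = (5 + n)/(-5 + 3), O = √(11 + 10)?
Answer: 180*√21 ≈ 824.86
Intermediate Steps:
O = √21 ≈ 4.5826
s(n) = -5/2 - n/2 (s(n) = (5 + n)/(-2) = (5 + n)*(-½) = -5/2 - n/2)
c(r) = 180 (c(r) = -9*(-20) = 180)
c(s(-1))*O = 180*√21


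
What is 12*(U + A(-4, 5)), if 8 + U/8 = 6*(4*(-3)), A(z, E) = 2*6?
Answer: -7536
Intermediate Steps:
A(z, E) = 12
U = -640 (U = -64 + 8*(6*(4*(-3))) = -64 + 8*(6*(-12)) = -64 + 8*(-72) = -64 - 576 = -640)
12*(U + A(-4, 5)) = 12*(-640 + 12) = 12*(-628) = -7536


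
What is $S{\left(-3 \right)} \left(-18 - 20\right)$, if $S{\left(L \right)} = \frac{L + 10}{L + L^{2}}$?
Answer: $- \frac{133}{3} \approx -44.333$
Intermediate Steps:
$S{\left(L \right)} = \frac{10 + L}{L + L^{2}}$
$S{\left(-3 \right)} \left(-18 - 20\right) = \frac{10 - 3}{\left(-3\right) \left(1 - 3\right)} \left(-18 - 20\right) = \left(- \frac{1}{3}\right) \frac{1}{-2} \cdot 7 \left(-18 - 20\right) = \left(- \frac{1}{3}\right) \left(- \frac{1}{2}\right) 7 \left(-38\right) = \frac{7}{6} \left(-38\right) = - \frac{133}{3}$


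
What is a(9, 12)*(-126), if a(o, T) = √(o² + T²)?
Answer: -1890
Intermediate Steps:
a(o, T) = √(T² + o²)
a(9, 12)*(-126) = √(12² + 9²)*(-126) = √(144 + 81)*(-126) = √225*(-126) = 15*(-126) = -1890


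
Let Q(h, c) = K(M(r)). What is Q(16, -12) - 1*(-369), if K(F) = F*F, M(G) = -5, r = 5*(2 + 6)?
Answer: 394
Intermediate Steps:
r = 40 (r = 5*8 = 40)
K(F) = F²
Q(h, c) = 25 (Q(h, c) = (-5)² = 25)
Q(16, -12) - 1*(-369) = 25 - 1*(-369) = 25 + 369 = 394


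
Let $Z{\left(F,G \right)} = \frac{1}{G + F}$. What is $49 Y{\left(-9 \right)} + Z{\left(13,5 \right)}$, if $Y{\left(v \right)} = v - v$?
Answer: $\frac{1}{18} \approx 0.055556$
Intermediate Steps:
$Y{\left(v \right)} = 0$
$Z{\left(F,G \right)} = \frac{1}{F + G}$
$49 Y{\left(-9 \right)} + Z{\left(13,5 \right)} = 49 \cdot 0 + \frac{1}{13 + 5} = 0 + \frac{1}{18} = \frac{1}{18}$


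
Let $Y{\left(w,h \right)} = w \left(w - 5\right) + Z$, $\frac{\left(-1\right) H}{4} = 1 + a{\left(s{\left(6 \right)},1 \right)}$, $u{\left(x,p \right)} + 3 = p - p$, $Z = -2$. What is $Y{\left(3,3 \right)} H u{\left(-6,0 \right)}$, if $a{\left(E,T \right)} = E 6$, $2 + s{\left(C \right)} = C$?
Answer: $-2400$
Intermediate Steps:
$s{\left(C \right)} = -2 + C$
$a{\left(E,T \right)} = 6 E$
$u{\left(x,p \right)} = -3$ ($u{\left(x,p \right)} = -3 + \left(p - p\right) = -3 + 0 = -3$)
$H = -100$ ($H = - 4 \left(1 + 6 \left(-2 + 6\right)\right) = - 4 \left(1 + 6 \cdot 4\right) = - 4 \left(1 + 24\right) = \left(-4\right) 25 = -100$)
$Y{\left(w,h \right)} = -2 + w \left(-5 + w\right)$ ($Y{\left(w,h \right)} = w \left(w - 5\right) - 2 = w \left(-5 + w\right) - 2 = -2 + w \left(-5 + w\right)$)
$Y{\left(3,3 \right)} H u{\left(-6,0 \right)} = \left(-2 + 3^{2} - 15\right) \left(-100\right) \left(-3\right) = \left(-2 + 9 - 15\right) \left(-100\right) \left(-3\right) = \left(-8\right) \left(-100\right) \left(-3\right) = 800 \left(-3\right) = -2400$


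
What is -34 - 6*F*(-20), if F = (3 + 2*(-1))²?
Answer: 86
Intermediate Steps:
F = 1 (F = (3 - 2)² = 1² = 1)
-34 - 6*F*(-20) = -34 - 6*1*(-20) = -34 - 6*(-20) = -34 + 120 = 86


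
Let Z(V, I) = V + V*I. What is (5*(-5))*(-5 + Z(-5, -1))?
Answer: 125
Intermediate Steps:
Z(V, I) = V + I*V
(5*(-5))*(-5 + Z(-5, -1)) = (5*(-5))*(-5 - 5*(1 - 1)) = -25*(-5 - 5*0) = -25*(-5 + 0) = -25*(-5) = 125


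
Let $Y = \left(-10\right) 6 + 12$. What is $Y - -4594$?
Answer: $4546$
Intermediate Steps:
$Y = -48$ ($Y = -60 + 12 = -48$)
$Y - -4594 = -48 - -4594 = -48 + 4594 = 4546$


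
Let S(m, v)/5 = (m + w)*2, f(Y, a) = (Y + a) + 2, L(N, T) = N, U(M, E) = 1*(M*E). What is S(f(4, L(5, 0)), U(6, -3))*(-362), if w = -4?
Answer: -25340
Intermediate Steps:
U(M, E) = E*M (U(M, E) = 1*(E*M) = E*M)
f(Y, a) = 2 + Y + a
S(m, v) = -40 + 10*m (S(m, v) = 5*((m - 4)*2) = 5*((-4 + m)*2) = 5*(-8 + 2*m) = -40 + 10*m)
S(f(4, L(5, 0)), U(6, -3))*(-362) = (-40 + 10*(2 + 4 + 5))*(-362) = (-40 + 10*11)*(-362) = (-40 + 110)*(-362) = 70*(-362) = -25340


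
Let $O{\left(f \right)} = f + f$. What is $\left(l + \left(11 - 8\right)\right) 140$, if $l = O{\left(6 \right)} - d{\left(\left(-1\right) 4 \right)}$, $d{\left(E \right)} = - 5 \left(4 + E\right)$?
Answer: $2100$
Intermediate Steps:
$O{\left(f \right)} = 2 f$
$d{\left(E \right)} = -20 - 5 E$
$l = 12$ ($l = 2 \cdot 6 - \left(-20 - 5 \left(\left(-1\right) 4\right)\right) = 12 - \left(-20 - -20\right) = 12 - \left(-20 + 20\right) = 12 - 0 = 12 + 0 = 12$)
$\left(l + \left(11 - 8\right)\right) 140 = \left(12 + \left(11 - 8\right)\right) 140 = \left(12 + 3\right) 140 = 15 \cdot 140 = 2100$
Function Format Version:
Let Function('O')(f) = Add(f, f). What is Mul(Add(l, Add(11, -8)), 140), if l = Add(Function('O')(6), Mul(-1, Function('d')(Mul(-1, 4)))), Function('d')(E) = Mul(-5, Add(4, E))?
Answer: 2100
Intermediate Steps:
Function('O')(f) = Mul(2, f)
Function('d')(E) = Add(-20, Mul(-5, E))
l = 12 (l = Add(Mul(2, 6), Mul(-1, Add(-20, Mul(-5, Mul(-1, 4))))) = Add(12, Mul(-1, Add(-20, Mul(-5, -4)))) = Add(12, Mul(-1, Add(-20, 20))) = Add(12, Mul(-1, 0)) = Add(12, 0) = 12)
Mul(Add(l, Add(11, -8)), 140) = Mul(Add(12, Add(11, -8)), 140) = Mul(Add(12, 3), 140) = Mul(15, 140) = 2100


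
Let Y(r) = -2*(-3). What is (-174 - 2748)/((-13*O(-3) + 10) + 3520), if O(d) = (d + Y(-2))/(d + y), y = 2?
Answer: -2922/3569 ≈ -0.81872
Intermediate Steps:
Y(r) = 6
O(d) = (6 + d)/(2 + d) (O(d) = (d + 6)/(d + 2) = (6 + d)/(2 + d))
(-174 - 2748)/((-13*O(-3) + 10) + 3520) = (-174 - 2748)/((-13*(6 - 3)/(2 - 3) + 10) + 3520) = -2922/((-13*3/(-1) + 10) + 3520) = -2922/((-(-13)*3 + 10) + 3520) = -2922/((-13*(-3) + 10) + 3520) = -2922/((39 + 10) + 3520) = -2922/(49 + 3520) = -2922/3569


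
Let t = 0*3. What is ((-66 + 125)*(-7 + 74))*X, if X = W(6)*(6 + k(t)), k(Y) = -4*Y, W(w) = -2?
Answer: -47436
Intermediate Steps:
t = 0
X = -12 (X = -2*(6 - 4*0) = -2*(6 + 0) = -2*6 = -12)
((-66 + 125)*(-7 + 74))*X = ((-66 + 125)*(-7 + 74))*(-12) = (59*67)*(-12) = 3953*(-12) = -47436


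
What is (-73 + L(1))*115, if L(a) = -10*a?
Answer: -9545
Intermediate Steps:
(-73 + L(1))*115 = (-73 - 10*1)*115 = (-73 - 10)*115 = -83*115 = -9545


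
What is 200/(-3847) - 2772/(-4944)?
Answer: 806257/1584964 ≈ 0.50869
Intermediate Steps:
200/(-3847) - 2772/(-4944) = 200*(-1/3847) - 2772*(-1/4944) = -200/3847 + 231/412 = 806257/1584964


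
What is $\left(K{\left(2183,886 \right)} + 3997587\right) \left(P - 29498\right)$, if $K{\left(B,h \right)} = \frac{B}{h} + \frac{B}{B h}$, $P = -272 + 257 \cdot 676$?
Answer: $\frac{254946931730946}{443} \approx 5.755 \cdot 10^{11}$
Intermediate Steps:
$P = 173460$ ($P = -272 + 173732 = 173460$)
$K{\left(B,h \right)} = \frac{1}{h} + \frac{B}{h}$ ($K{\left(B,h \right)} = \frac{B}{h} + B \frac{1}{B h} = \frac{B}{h} + \frac{1}{h} = \frac{1}{h} + \frac{B}{h}$)
$\left(K{\left(2183,886 \right)} + 3997587\right) \left(P - 29498\right) = \left(\frac{1 + 2183}{886} + 3997587\right) \left(173460 - 29498\right) = \left(\frac{1}{886} \cdot 2184 + 3997587\right) \left(173460 - 29498\right) = \left(\frac{1092}{443} + 3997587\right) 143962 = \frac{1770932133}{443} \cdot 143962 = \frac{254946931730946}{443}$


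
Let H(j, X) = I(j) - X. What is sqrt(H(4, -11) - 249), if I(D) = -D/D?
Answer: I*sqrt(239) ≈ 15.46*I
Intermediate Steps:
I(D) = -1 (I(D) = -1*1 = -1)
H(j, X) = -1 - X
sqrt(H(4, -11) - 249) = sqrt((-1 - 1*(-11)) - 249) = sqrt((-1 + 11) - 249) = sqrt(10 - 249) = sqrt(-239) = I*sqrt(239)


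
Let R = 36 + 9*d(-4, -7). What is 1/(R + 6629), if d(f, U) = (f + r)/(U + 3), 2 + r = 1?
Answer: 4/26705 ≈ 0.00014978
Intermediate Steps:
r = -1 (r = -2 + 1 = -1)
d(f, U) = (-1 + f)/(3 + U) (d(f, U) = (f - 1)/(U + 3) = (-1 + f)/(3 + U))
R = 189/4 (R = 36 + 9*((-1 - 4)/(3 - 7)) = 36 + 9*(-5/(-4)) = 36 + 9*(-¼*(-5)) = 36 + 9*(5/4) = 36 + 45/4 = 189/4 ≈ 47.250)
1/(R + 6629) = 1/(189/4 + 6629) = 1/(26705/4) = 4/26705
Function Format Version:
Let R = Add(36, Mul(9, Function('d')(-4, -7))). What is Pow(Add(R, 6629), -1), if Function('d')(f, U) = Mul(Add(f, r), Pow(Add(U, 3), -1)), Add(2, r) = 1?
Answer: Rational(4, 26705) ≈ 0.00014978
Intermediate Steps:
r = -1 (r = Add(-2, 1) = -1)
Function('d')(f, U) = Mul(Pow(Add(3, U), -1), Add(-1, f)) (Function('d')(f, U) = Mul(Add(f, -1), Pow(Add(U, 3), -1)) = Mul(Add(-1, f), Pow(Add(3, U), -1)) = Mul(Pow(Add(3, U), -1), Add(-1, f)))
R = Rational(189, 4) (R = Add(36, Mul(9, Mul(Pow(Add(3, -7), -1), Add(-1, -4)))) = Add(36, Mul(9, Mul(Pow(-4, -1), -5))) = Add(36, Mul(9, Mul(Rational(-1, 4), -5))) = Add(36, Mul(9, Rational(5, 4))) = Add(36, Rational(45, 4)) = Rational(189, 4) ≈ 47.250)
Pow(Add(R, 6629), -1) = Pow(Add(Rational(189, 4), 6629), -1) = Pow(Rational(26705, 4), -1) = Rational(4, 26705)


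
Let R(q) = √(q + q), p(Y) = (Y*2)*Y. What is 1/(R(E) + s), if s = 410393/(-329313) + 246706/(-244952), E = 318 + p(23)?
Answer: 3665660755374447548316/4468544811896300782568039 + 13013967739277843713152*√43/4468544811896300782568039 ≈ 0.019918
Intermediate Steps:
p(Y) = 2*Y² (p(Y) = (2*Y)*Y = 2*Y²)
E = 1376 (E = 318 + 2*23² = 318 + 2*529 = 318 + 1058 = 1376)
R(q) = √2*√q (R(q) = √(2*q) = √2*√q)
s = -90885039557/40332938988 (s = 410393*(-1/329313) + 246706*(-1/244952) = -410393/329313 - 123353/122476 = -90885039557/40332938988 ≈ -2.2534)
1/(R(E) + s) = 1/(√2*√1376 - 90885039557/40332938988) = 1/(√2*(4*√86) - 90885039557/40332938988) = 1/(8*√43 - 90885039557/40332938988) = 1/(-90885039557/40332938988 + 8*√43)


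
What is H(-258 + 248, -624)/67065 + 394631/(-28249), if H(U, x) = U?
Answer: -5293242101/378903837 ≈ -13.970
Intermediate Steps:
H(-258 + 248, -624)/67065 + 394631/(-28249) = (-258 + 248)/67065 + 394631/(-28249) = -10*1/67065 + 394631*(-1/28249) = -2/13413 - 394631/28249 = -5293242101/378903837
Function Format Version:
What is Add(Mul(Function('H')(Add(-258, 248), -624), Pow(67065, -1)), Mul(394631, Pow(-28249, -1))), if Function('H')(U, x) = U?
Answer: Rational(-5293242101, 378903837) ≈ -13.970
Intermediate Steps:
Add(Mul(Function('H')(Add(-258, 248), -624), Pow(67065, -1)), Mul(394631, Pow(-28249, -1))) = Add(Mul(Add(-258, 248), Pow(67065, -1)), Mul(394631, Pow(-28249, -1))) = Add(Mul(-10, Rational(1, 67065)), Mul(394631, Rational(-1, 28249))) = Add(Rational(-2, 13413), Rational(-394631, 28249)) = Rational(-5293242101, 378903837)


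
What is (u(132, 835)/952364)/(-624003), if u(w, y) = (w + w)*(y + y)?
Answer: -36740/49523166091 ≈ -7.4187e-7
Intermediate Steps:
u(w, y) = 4*w*y (u(w, y) = (2*w)*(2*y) = 4*w*y)
(u(132, 835)/952364)/(-624003) = ((4*132*835)/952364)/(-624003) = (440880*(1/952364))*(-1/624003) = (110220/238091)*(-1/624003) = -36740/49523166091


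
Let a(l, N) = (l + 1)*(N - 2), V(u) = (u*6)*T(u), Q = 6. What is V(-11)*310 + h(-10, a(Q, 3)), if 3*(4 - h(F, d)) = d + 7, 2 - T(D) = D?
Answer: -797942/3 ≈ -2.6598e+5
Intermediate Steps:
T(D) = 2 - D
V(u) = 6*u*(2 - u) (V(u) = (u*6)*(2 - u) = (6*u)*(2 - u) = 6*u*(2 - u))
a(l, N) = (1 + l)*(-2 + N)
h(F, d) = 5/3 - d/3 (h(F, d) = 4 - (d + 7)/3 = 4 - (7 + d)/3 = 4 + (-7/3 - d/3) = 5/3 - d/3)
V(-11)*310 + h(-10, a(Q, 3)) = (6*(-11)*(2 - 1*(-11)))*310 + (5/3 - (-2 + 3 - 2*6 + 3*6)/3) = (6*(-11)*(2 + 11))*310 + (5/3 - (-2 + 3 - 12 + 18)/3) = (6*(-11)*13)*310 + (5/3 - ⅓*7) = -858*310 + (5/3 - 7/3) = -265980 - ⅔ = -797942/3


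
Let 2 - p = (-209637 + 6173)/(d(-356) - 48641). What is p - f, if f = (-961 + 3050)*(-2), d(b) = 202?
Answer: 202271556/48439 ≈ 4175.8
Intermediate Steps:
f = -4178 (f = 2089*(-2) = -4178)
p = -106586/48439 (p = 2 - (-209637 + 6173)/(202 - 48641) = 2 - (-203464)/(-48439) = 2 - (-203464)*(-1)/48439 = 2 - 1*203464/48439 = 2 - 203464/48439 = -106586/48439 ≈ -2.2004)
p - f = -106586/48439 - 1*(-4178) = -106586/48439 + 4178 = 202271556/48439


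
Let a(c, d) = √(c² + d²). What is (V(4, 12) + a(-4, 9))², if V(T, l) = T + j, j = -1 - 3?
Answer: 97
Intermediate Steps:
j = -4
V(T, l) = -4 + T (V(T, l) = T - 4 = -4 + T)
(V(4, 12) + a(-4, 9))² = ((-4 + 4) + √((-4)² + 9²))² = (0 + √(16 + 81))² = (0 + √97)² = (√97)² = 97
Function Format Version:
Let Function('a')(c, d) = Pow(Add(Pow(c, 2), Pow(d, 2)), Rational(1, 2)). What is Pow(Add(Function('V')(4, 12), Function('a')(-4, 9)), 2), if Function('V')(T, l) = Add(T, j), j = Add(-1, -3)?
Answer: 97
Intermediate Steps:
j = -4
Function('V')(T, l) = Add(-4, T) (Function('V')(T, l) = Add(T, -4) = Add(-4, T))
Pow(Add(Function('V')(4, 12), Function('a')(-4, 9)), 2) = Pow(Add(Add(-4, 4), Pow(Add(Pow(-4, 2), Pow(9, 2)), Rational(1, 2))), 2) = Pow(Add(0, Pow(Add(16, 81), Rational(1, 2))), 2) = Pow(Add(0, Pow(97, Rational(1, 2))), 2) = Pow(Pow(97, Rational(1, 2)), 2) = 97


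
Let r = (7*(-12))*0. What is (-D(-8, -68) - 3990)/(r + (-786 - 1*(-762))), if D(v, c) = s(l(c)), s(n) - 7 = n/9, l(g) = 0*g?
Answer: 3997/24 ≈ 166.54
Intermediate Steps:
l(g) = 0
s(n) = 7 + n/9
D(v, c) = 7 (D(v, c) = 7 + (1/9)*0 = 7 + 0 = 7)
r = 0 (r = -84*0 = 0)
(-D(-8, -68) - 3990)/(r + (-786 - 1*(-762))) = (-1*7 - 3990)/(0 + (-786 - 1*(-762))) = (-7 - 3990)/(0 + (-786 + 762)) = -3997/(0 - 24) = -3997/(-24) = -3997*(-1/24) = 3997/24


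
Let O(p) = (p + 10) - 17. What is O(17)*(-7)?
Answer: -70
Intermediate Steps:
O(p) = -7 + p (O(p) = (10 + p) - 17 = -7 + p)
O(17)*(-7) = (-7 + 17)*(-7) = 10*(-7) = -70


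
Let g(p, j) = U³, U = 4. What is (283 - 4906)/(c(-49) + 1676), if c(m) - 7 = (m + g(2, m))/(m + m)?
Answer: -151018/54973 ≈ -2.7471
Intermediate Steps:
g(p, j) = 64 (g(p, j) = 4³ = 64)
c(m) = 7 + (64 + m)/(2*m) (c(m) = 7 + (m + 64)/(m + m) = 7 + (64 + m)/((2*m)) = 7 + (64 + m)*(1/(2*m)) = 7 + (64 + m)/(2*m))
(283 - 4906)/(c(-49) + 1676) = (283 - 4906)/((15/2 + 32/(-49)) + 1676) = -4623/((15/2 + 32*(-1/49)) + 1676) = -4623/((15/2 - 32/49) + 1676) = -4623/(671/98 + 1676) = -4623/164919/98 = -4623*98/164919 = -151018/54973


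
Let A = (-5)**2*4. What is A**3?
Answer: 1000000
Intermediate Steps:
A = 100 (A = 25*4 = 100)
A**3 = 100**3 = 1000000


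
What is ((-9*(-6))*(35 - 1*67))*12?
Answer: -20736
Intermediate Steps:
((-9*(-6))*(35 - 1*67))*12 = (54*(35 - 67))*12 = (54*(-32))*12 = -1728*12 = -20736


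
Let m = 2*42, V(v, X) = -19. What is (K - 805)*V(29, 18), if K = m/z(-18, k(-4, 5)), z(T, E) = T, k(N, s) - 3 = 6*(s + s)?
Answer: 46151/3 ≈ 15384.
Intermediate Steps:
k(N, s) = 3 + 12*s (k(N, s) = 3 + 6*(s + s) = 3 + 6*(2*s) = 3 + 12*s)
m = 84
K = -14/3 (K = 84/(-18) = 84*(-1/18) = -14/3 ≈ -4.6667)
(K - 805)*V(29, 18) = (-14/3 - 805)*(-19) = -2429/3*(-19) = 46151/3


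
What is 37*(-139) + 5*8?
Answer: -5103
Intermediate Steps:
37*(-139) + 5*8 = -5143 + 40 = -5103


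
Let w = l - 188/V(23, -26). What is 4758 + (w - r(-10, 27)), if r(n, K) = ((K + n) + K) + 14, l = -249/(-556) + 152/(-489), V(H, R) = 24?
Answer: 425254097/90628 ≈ 4692.3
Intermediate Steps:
l = 37249/271884 (l = -249*(-1/556) + 152*(-1/489) = 249/556 - 152/489 = 37249/271884 ≈ 0.13700)
r(n, K) = 14 + n + 2*K (r(n, K) = (n + 2*K) + 14 = 14 + n + 2*K)
w = -697503/90628 (w = 37249/271884 - 188/24 = 37249/271884 - 1*47/6 = 37249/271884 - 47/6 = -697503/90628 ≈ -7.6963)
4758 + (w - r(-10, 27)) = 4758 + (-697503/90628 - (14 - 10 + 2*27)) = 4758 + (-697503/90628 - (14 - 10 + 54)) = 4758 + (-697503/90628 - 1*58) = 4758 + (-697503/90628 - 58) = 4758 - 5953927/90628 = 425254097/90628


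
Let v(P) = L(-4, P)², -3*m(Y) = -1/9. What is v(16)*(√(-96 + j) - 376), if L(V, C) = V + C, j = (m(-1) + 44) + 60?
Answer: -54144 + 16*√651 ≈ -53736.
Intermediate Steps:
m(Y) = 1/27 (m(Y) = -(-1)/(3*9) = -⅓*(-⅑) = 1/27)
j = 2809/27 (j = (1/27 + 44) + 60 = 1189/27 + 60 = 2809/27 ≈ 104.04)
L(V, C) = C + V
v(P) = (-4 + P)² (v(P) = (P - 4)² = (-4 + P)²)
v(16)*(√(-96 + j) - 376) = (-4 + 16)²*(√(-96 + 2809/27) - 376) = 12²*(√(217/27) - 376) = 144*(√651/9 - 376) = 144*(-376 + √651/9) = -54144 + 16*√651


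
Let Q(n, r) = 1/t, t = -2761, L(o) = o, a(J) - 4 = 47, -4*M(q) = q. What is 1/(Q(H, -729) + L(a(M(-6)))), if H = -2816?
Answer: 2761/140810 ≈ 0.019608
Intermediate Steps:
M(q) = -q/4
a(J) = 51 (a(J) = 4 + 47 = 51)
Q(n, r) = -1/2761 (Q(n, r) = 1/(-2761) = -1/2761)
1/(Q(H, -729) + L(a(M(-6)))) = 1/(-1/2761 + 51) = 1/(140810/2761) = 2761/140810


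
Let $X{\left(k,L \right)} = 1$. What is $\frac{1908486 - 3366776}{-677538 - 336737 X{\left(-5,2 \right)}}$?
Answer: $\frac{291658}{202855} \approx 1.4378$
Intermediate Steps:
$\frac{1908486 - 3366776}{-677538 - 336737 X{\left(-5,2 \right)}} = \frac{1908486 - 3366776}{-677538 - 336737} = - \frac{1458290}{-677538 - 336737} = - \frac{1458290}{-1014275} = \left(-1458290\right) \left(- \frac{1}{1014275}\right) = \frac{291658}{202855}$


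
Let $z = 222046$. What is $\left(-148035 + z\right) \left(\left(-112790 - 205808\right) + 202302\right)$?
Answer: $-8607183256$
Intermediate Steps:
$\left(-148035 + z\right) \left(\left(-112790 - 205808\right) + 202302\right) = \left(-148035 + 222046\right) \left(\left(-112790 - 205808\right) + 202302\right) = 74011 \left(-318598 + 202302\right) = 74011 \left(-116296\right) = -8607183256$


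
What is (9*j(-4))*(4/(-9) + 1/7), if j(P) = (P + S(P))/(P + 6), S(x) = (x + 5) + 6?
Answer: -57/14 ≈ -4.0714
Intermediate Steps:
S(x) = 11 + x (S(x) = (5 + x) + 6 = 11 + x)
j(P) = (11 + 2*P)/(6 + P) (j(P) = (P + (11 + P))/(P + 6) = (11 + 2*P)/(6 + P))
(9*j(-4))*(4/(-9) + 1/7) = (9*((11 + 2*(-4))/(6 - 4)))*(4/(-9) + 1/7) = (9*((11 - 8)/2))*(4*(-1/9) + 1*(1/7)) = (9*((1/2)*3))*(-4/9 + 1/7) = (9*(3/2))*(-19/63) = (27/2)*(-19/63) = -57/14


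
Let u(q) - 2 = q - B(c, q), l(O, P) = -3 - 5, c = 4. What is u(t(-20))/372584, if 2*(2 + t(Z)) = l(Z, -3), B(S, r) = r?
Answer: 1/186292 ≈ 5.3679e-6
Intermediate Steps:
l(O, P) = -8
t(Z) = -6 (t(Z) = -2 + (½)*(-8) = -2 - 4 = -6)
u(q) = 2 (u(q) = 2 + (q - q) = 2 + 0 = 2)
u(t(-20))/372584 = 2/372584 = 2*(1/372584) = 1/186292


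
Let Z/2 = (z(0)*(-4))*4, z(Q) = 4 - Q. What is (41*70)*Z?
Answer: -367360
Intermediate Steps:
Z = -128 (Z = 2*(((4 - 1*0)*(-4))*4) = 2*(((4 + 0)*(-4))*4) = 2*((4*(-4))*4) = 2*(-16*4) = 2*(-64) = -128)
(41*70)*Z = (41*70)*(-128) = 2870*(-128) = -367360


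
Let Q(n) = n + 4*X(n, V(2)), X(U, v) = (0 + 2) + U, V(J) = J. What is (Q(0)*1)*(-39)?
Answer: -312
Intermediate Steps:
X(U, v) = 2 + U
Q(n) = 8 + 5*n (Q(n) = n + 4*(2 + n) = n + (8 + 4*n) = 8 + 5*n)
(Q(0)*1)*(-39) = ((8 + 5*0)*1)*(-39) = ((8 + 0)*1)*(-39) = (8*1)*(-39) = 8*(-39) = -312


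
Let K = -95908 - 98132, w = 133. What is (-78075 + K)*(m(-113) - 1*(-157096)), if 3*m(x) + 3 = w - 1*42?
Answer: -42756160080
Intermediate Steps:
m(x) = 88/3 (m(x) = -1 + (133 - 1*42)/3 = -1 + (133 - 42)/3 = -1 + (⅓)*91 = -1 + 91/3 = 88/3)
K = -194040
(-78075 + K)*(m(-113) - 1*(-157096)) = (-78075 - 194040)*(88/3 - 1*(-157096)) = -272115*(88/3 + 157096) = -272115*471376/3 = -42756160080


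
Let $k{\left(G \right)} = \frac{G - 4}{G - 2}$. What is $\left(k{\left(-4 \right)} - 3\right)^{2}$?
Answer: $\frac{25}{9} \approx 2.7778$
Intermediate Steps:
$k{\left(G \right)} = \frac{-4 + G}{-2 + G}$
$\left(k{\left(-4 \right)} - 3\right)^{2} = \left(\frac{-4 - 4}{-2 - 4} - 3\right)^{2} = \left(\frac{1}{-6} \left(-8\right) + \left(-36 + 33\right)\right)^{2} = \left(\left(- \frac{1}{6}\right) \left(-8\right) - 3\right)^{2} = \left(\frac{4}{3} - 3\right)^{2} = \left(- \frac{5}{3}\right)^{2} = \frac{25}{9}$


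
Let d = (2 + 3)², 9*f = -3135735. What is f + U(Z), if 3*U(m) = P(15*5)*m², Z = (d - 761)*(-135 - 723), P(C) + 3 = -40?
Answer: -5715805364479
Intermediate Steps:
P(C) = -43 (P(C) = -3 - 40 = -43)
f = -348415 (f = (⅑)*(-3135735) = -348415)
d = 25 (d = 5² = 25)
Z = 631488 (Z = (25 - 761)*(-135 - 723) = -736*(-858) = 631488)
U(m) = -43*m²/3 (U(m) = (-43*m²)/3 = -43*m²/3)
f + U(Z) = -348415 - 43/3*631488² = -348415 - 43/3*398777094144 = -348415 - 5715805016064 = -5715805364479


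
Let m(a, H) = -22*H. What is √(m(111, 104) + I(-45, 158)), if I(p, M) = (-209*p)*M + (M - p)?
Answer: √1483905 ≈ 1218.2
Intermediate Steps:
I(p, M) = M - p - 209*M*p (I(p, M) = -209*M*p + (M - p) = M - p - 209*M*p)
√(m(111, 104) + I(-45, 158)) = √(-22*104 + (158 - 1*(-45) - 209*158*(-45))) = √(-2288 + (158 + 45 + 1485990)) = √(-2288 + 1486193) = √1483905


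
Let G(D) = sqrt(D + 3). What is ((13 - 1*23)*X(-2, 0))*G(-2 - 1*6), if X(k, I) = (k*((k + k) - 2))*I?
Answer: 0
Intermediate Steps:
G(D) = sqrt(3 + D)
X(k, I) = I*k*(-2 + 2*k) (X(k, I) = (k*(2*k - 2))*I = (k*(-2 + 2*k))*I = I*k*(-2 + 2*k))
((13 - 1*23)*X(-2, 0))*G(-2 - 1*6) = ((13 - 1*23)*(2*0*(-2)*(-1 - 2)))*sqrt(3 + (-2 - 1*6)) = ((13 - 23)*(2*0*(-2)*(-3)))*sqrt(3 + (-2 - 6)) = (-10*0)*sqrt(3 - 8) = 0*sqrt(-5) = 0*(I*sqrt(5)) = 0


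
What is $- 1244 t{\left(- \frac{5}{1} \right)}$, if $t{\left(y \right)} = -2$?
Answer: $2488$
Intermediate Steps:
$- 1244 t{\left(- \frac{5}{1} \right)} = \left(-1244\right) \left(-2\right) = 2488$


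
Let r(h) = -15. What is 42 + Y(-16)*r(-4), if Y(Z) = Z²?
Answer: -3798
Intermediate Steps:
42 + Y(-16)*r(-4) = 42 + (-16)²*(-15) = 42 + 256*(-15) = 42 - 3840 = -3798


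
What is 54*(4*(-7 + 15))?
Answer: 1728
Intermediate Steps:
54*(4*(-7 + 15)) = 54*(4*8) = 54*32 = 1728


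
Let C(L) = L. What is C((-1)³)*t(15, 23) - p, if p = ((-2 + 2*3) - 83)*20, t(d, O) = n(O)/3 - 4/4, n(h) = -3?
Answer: 1582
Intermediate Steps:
t(d, O) = -2 (t(d, O) = -3/3 - 4/4 = -3*⅓ - 4*¼ = -1 - 1 = -2)
p = -1580 (p = ((-2 + 6) - 83)*20 = (4 - 83)*20 = -79*20 = -1580)
C((-1)³)*t(15, 23) - p = (-1)³*(-2) - 1*(-1580) = -1*(-2) + 1580 = 2 + 1580 = 1582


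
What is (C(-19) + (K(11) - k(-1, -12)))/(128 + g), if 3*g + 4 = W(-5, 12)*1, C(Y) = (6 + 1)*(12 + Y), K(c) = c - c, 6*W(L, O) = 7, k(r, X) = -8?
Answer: -738/2287 ≈ -0.32269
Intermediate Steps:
W(L, O) = 7/6 (W(L, O) = (⅙)*7 = 7/6)
K(c) = 0
C(Y) = 84 + 7*Y (C(Y) = 7*(12 + Y) = 84 + 7*Y)
g = -17/18 (g = -4/3 + ((7/6)*1)/3 = -4/3 + (⅓)*(7/6) = -4/3 + 7/18 = -17/18 ≈ -0.94444)
(C(-19) + (K(11) - k(-1, -12)))/(128 + g) = ((84 + 7*(-19)) + (0 - 1*(-8)))/(128 - 17/18) = ((84 - 133) + (0 + 8))/(2287/18) = (-49 + 8)*(18/2287) = -41*18/2287 = -738/2287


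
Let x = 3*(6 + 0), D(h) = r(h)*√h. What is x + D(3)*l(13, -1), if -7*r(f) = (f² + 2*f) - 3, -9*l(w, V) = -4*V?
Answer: 18 + 16*√3/21 ≈ 19.320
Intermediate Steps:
l(w, V) = 4*V/9 (l(w, V) = -(-4)*V/9 = 4*V/9)
r(f) = 3/7 - 2*f/7 - f²/7 (r(f) = -((f² + 2*f) - 3)/7 = -(-3 + f² + 2*f)/7 = 3/7 - 2*f/7 - f²/7)
D(h) = √h*(3/7 - 2*h/7 - h²/7) (D(h) = (3/7 - 2*h/7 - h²/7)*√h = √h*(3/7 - 2*h/7 - h²/7))
x = 18 (x = 3*6 = 18)
x + D(3)*l(13, -1) = 18 + (√3*(3 - 1*3² - 2*3)/7)*((4/9)*(-1)) = 18 + (√3*(3 - 1*9 - 6)/7)*(-4/9) = 18 + (√3*(3 - 9 - 6)/7)*(-4/9) = 18 + ((⅐)*√3*(-12))*(-4/9) = 18 - 12*√3/7*(-4/9) = 18 + 16*√3/21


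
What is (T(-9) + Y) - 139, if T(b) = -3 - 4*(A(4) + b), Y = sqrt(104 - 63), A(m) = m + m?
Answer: -138 + sqrt(41) ≈ -131.60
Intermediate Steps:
A(m) = 2*m
Y = sqrt(41) ≈ 6.4031
T(b) = -35 - 4*b (T(b) = -3 - 4*(2*4 + b) = -3 - 4*(8 + b) = -3 + (-32 - 4*b) = -35 - 4*b)
(T(-9) + Y) - 139 = ((-35 - 4*(-9)) + sqrt(41)) - 139 = ((-35 + 36) + sqrt(41)) - 139 = (1 + sqrt(41)) - 139 = -138 + sqrt(41)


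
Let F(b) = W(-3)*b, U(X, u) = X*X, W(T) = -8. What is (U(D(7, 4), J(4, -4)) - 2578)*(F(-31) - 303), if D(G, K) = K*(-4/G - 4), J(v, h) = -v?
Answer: 6046590/49 ≈ 1.2340e+5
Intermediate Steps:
D(G, K) = K*(-4 - 4/G)
U(X, u) = X²
F(b) = -8*b
(U(D(7, 4), J(4, -4)) - 2578)*(F(-31) - 303) = ((-4*4*(1 + 7)/7)² - 2578)*(-8*(-31) - 303) = ((-4*4*⅐*8)² - 2578)*(248 - 303) = ((-128/7)² - 2578)*(-55) = (16384/49 - 2578)*(-55) = -109938/49*(-55) = 6046590/49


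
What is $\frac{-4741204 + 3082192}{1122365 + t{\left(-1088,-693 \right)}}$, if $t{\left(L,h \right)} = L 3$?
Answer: $- \frac{1659012}{1119101} \approx -1.4825$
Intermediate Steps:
$t{\left(L,h \right)} = 3 L$
$\frac{-4741204 + 3082192}{1122365 + t{\left(-1088,-693 \right)}} = \frac{-4741204 + 3082192}{1122365 + 3 \left(-1088\right)} = - \frac{1659012}{1122365 - 3264} = - \frac{1659012}{1119101}$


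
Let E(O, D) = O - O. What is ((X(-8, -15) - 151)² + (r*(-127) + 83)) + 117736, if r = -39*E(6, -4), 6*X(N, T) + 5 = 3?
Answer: 1266487/9 ≈ 1.4072e+5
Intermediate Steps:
E(O, D) = 0
X(N, T) = -⅓ (X(N, T) = -⅚ + (⅙)*3 = -⅚ + ½ = -⅓)
r = 0 (r = -39*0 = 0)
((X(-8, -15) - 151)² + (r*(-127) + 83)) + 117736 = ((-⅓ - 151)² + (0*(-127) + 83)) + 117736 = ((-454/3)² + (0 + 83)) + 117736 = (206116/9 + 83) + 117736 = 206863/9 + 117736 = 1266487/9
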